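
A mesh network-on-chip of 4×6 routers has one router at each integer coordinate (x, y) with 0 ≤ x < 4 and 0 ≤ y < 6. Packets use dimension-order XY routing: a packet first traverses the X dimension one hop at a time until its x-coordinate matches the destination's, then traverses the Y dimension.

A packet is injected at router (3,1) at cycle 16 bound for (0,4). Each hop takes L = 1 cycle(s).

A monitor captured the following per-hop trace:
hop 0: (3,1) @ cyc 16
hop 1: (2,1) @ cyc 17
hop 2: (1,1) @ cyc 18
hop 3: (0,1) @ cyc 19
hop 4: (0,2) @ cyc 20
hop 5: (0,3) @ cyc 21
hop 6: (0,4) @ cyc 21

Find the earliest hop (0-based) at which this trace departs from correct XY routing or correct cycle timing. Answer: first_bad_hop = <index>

first_bad_hop = 6

check 1→ d=(-1,0) cyc+1: ok
check 2→ d=(-1,0) cyc+1: ok
check 3→ d=(-1,0) cyc+1: ok
check 4→ d=(0,1) cyc+1: ok
check 5→ d=(0,1) cyc+1: ok
check 6→ d=(0,1) cyc+0: BAD: Δcyc=0≠L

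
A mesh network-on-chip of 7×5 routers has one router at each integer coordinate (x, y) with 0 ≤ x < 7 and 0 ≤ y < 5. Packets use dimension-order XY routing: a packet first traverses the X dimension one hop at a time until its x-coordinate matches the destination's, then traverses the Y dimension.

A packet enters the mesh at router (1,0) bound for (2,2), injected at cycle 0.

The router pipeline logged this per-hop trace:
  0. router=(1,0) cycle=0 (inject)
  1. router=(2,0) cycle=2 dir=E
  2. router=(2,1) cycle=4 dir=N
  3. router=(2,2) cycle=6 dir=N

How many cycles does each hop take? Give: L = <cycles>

L = 2

From hop 0 (0) to hop 1 (2): +2 cycles.
Per-hop latency L = Δcyc = 2.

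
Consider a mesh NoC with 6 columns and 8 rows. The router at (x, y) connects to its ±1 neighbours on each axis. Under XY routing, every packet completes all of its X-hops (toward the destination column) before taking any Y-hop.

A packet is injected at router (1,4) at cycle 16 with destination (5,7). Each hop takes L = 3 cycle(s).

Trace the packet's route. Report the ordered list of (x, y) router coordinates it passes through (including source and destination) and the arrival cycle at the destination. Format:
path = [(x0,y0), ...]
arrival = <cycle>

path = [(1,4), (2,4), (3,4), (4,4), (5,4), (5,5), (5,6), (5,7)]
arrival = 37

  0. router=(1,4) cycle=16 (inject)
  1. router=(2,4) cycle=19 dir=E
  2. router=(3,4) cycle=22 dir=E
  3. router=(4,4) cycle=25 dir=E
  4. router=(5,4) cycle=28 dir=E
  5. router=(5,5) cycle=31 dir=N
  6. router=(5,6) cycle=34 dir=N
  7. router=(5,7) cycle=37 dir=N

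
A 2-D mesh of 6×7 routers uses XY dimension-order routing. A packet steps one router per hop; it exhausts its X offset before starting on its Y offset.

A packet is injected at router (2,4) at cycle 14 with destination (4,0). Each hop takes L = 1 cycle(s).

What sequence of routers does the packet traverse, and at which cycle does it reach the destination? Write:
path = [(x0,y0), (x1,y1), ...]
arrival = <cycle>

path = [(2,4), (3,4), (4,4), (4,3), (4,2), (4,1), (4,0)]
arrival = 20

#0 — 2,4 | c14
#1 — 3,4 | c15 | E
#2 — 4,4 | c16 | E
#3 — 4,3 | c17 | S
#4 — 4,2 | c18 | S
#5 — 4,1 | c19 | S
#6 — 4,0 | c20 | S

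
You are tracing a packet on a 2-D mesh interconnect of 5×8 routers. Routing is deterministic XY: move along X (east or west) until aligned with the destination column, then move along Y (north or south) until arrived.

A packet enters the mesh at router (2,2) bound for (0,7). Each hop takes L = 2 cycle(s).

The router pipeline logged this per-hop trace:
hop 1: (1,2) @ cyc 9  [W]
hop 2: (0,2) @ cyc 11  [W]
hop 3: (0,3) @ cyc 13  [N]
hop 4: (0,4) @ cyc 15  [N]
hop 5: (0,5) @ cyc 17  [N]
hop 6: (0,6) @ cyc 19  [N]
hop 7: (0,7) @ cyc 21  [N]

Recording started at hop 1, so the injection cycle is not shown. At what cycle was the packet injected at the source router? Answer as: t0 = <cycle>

At hop 1 the cycle is 9; in general cyc_k = t0 + kL.
Subtract one hop: t0 = 9 − 2 = 7.

t0 = 7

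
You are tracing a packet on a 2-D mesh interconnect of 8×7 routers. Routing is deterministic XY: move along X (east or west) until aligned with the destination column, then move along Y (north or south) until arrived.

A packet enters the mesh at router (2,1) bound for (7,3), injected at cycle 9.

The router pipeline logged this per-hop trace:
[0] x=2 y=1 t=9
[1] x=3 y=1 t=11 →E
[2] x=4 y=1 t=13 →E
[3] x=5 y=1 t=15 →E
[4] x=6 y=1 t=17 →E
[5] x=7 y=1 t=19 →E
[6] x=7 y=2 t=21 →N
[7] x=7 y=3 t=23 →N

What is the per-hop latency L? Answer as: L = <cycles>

Δcyc across hop 0→1: 11 − 9 = 2.
Each hop adds L, hence L = 2.

L = 2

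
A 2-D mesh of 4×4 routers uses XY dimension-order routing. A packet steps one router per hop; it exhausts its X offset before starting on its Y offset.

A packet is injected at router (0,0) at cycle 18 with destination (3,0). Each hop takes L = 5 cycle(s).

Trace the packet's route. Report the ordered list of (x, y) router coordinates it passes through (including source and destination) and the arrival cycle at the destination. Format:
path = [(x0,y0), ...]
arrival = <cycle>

hop 0: (0,0) @ cyc 18
hop 1: (1,0) @ cyc 23  [E]
hop 2: (2,0) @ cyc 28  [E]
hop 3: (3,0) @ cyc 33  [E]

path = [(0,0), (1,0), (2,0), (3,0)]
arrival = 33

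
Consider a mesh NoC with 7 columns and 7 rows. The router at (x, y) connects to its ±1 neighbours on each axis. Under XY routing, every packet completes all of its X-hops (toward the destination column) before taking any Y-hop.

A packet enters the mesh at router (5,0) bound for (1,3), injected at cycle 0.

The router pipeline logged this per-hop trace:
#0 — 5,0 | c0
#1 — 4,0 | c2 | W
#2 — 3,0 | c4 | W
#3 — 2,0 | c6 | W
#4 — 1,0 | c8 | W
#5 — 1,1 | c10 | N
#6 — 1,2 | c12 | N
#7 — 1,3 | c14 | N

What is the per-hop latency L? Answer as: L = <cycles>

L = 2

Δcyc across hop 0→1: 2 − 0 = 2.
That increment is L by definition: L = 2.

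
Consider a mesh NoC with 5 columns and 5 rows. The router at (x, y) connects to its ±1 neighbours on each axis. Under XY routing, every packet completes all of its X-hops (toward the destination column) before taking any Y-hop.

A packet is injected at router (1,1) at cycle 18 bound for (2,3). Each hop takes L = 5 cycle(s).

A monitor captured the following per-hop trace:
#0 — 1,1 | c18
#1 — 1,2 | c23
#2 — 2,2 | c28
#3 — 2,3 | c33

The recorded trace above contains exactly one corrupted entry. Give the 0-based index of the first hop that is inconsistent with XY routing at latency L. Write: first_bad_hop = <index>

first_bad_hop = 1

check 1→ d=(0,1) cyc+5: BAD: Y-move but x=1≠2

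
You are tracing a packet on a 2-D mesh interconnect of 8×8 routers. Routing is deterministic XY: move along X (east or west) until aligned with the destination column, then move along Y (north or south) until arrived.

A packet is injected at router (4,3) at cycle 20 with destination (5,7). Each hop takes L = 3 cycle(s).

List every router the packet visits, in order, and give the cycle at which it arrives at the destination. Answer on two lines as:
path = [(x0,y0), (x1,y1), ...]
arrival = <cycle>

path = [(4,3), (5,3), (5,4), (5,5), (5,6), (5,7)]
arrival = 35

  0. router=(4,3) cycle=20 (inject)
  1. router=(5,3) cycle=23 dir=E
  2. router=(5,4) cycle=26 dir=N
  3. router=(5,5) cycle=29 dir=N
  4. router=(5,6) cycle=32 dir=N
  5. router=(5,7) cycle=35 dir=N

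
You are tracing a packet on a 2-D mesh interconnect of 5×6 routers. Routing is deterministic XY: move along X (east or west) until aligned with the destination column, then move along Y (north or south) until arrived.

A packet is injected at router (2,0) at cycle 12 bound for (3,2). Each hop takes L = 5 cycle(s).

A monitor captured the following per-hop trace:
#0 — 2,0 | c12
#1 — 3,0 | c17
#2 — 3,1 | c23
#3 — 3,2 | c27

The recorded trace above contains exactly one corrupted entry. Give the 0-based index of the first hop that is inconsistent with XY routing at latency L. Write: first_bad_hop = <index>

check 1→ d=(1,0) cyc+5: ok
check 2→ d=(0,1) cyc+6: BAD: Δcyc=6≠L

first_bad_hop = 2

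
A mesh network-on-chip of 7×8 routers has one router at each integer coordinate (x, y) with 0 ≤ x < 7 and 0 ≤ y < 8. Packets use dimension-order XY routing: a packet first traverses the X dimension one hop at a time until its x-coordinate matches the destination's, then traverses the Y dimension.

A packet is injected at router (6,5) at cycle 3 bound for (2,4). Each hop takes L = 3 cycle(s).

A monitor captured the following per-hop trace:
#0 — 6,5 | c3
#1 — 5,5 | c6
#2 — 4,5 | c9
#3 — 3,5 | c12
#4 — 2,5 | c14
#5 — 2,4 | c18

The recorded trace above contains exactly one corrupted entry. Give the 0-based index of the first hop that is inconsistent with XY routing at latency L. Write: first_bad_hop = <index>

check 1→ d=(-1,0) cyc+3: ok
check 2→ d=(-1,0) cyc+3: ok
check 3→ d=(-1,0) cyc+3: ok
check 4→ d=(-1,0) cyc+2: BAD: Δcyc=2≠L

first_bad_hop = 4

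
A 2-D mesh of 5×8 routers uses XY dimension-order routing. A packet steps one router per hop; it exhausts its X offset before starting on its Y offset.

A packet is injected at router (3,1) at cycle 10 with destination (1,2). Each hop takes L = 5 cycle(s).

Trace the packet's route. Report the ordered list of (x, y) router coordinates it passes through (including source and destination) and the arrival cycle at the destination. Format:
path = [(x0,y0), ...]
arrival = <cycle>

path = [(3,1), (2,1), (1,1), (1,2)]
arrival = 25

hop 0: (3,1) @ cyc 10
hop 1: (2,1) @ cyc 15  [W]
hop 2: (1,1) @ cyc 20  [W]
hop 3: (1,2) @ cyc 25  [N]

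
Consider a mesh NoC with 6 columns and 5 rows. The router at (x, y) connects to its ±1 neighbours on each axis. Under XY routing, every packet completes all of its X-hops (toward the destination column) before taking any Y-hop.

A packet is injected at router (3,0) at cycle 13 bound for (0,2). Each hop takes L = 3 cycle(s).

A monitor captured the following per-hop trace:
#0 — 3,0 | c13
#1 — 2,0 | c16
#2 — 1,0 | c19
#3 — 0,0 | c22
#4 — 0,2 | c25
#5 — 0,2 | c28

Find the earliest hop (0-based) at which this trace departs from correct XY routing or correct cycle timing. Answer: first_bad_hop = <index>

first_bad_hop = 4

check 1→ d=(-1,0) cyc+3: ok
check 2→ d=(-1,0) cyc+3: ok
check 3→ d=(-1,0) cyc+3: ok
check 4→ d=(0,2) cyc+3: BAD: non-unit step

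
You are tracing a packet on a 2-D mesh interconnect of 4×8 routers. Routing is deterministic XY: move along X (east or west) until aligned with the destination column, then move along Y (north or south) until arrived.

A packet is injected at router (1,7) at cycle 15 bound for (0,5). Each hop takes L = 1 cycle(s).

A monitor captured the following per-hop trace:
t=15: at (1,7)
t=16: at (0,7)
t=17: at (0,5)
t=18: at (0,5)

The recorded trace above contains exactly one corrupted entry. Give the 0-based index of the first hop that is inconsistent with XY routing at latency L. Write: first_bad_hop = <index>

first_bad_hop = 2

  1: Δx=-1 Δy=+0 Δt=1 [ok]
  2: Δx=+0 Δy=-2 Δt=1 [BAD: non-unit step]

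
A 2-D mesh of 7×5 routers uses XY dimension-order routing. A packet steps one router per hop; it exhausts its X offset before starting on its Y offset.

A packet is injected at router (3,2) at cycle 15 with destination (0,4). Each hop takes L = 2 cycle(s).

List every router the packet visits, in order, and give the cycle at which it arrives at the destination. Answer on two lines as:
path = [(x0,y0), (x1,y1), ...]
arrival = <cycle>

t=15: at (3,2)
t=17: at (2,2) after W
t=19: at (1,2) after W
t=21: at (0,2) after W
t=23: at (0,3) after N
t=25: at (0,4) after N

path = [(3,2), (2,2), (1,2), (0,2), (0,3), (0,4)]
arrival = 25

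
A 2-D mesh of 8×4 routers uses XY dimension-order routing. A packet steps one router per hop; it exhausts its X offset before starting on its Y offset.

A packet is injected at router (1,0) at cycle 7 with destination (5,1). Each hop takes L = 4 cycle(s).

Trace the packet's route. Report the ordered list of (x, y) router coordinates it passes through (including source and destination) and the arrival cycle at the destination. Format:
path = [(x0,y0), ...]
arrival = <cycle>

  0. router=(1,0) cycle=7 (inject)
  1. router=(2,0) cycle=11 dir=E
  2. router=(3,0) cycle=15 dir=E
  3. router=(4,0) cycle=19 dir=E
  4. router=(5,0) cycle=23 dir=E
  5. router=(5,1) cycle=27 dir=N

path = [(1,0), (2,0), (3,0), (4,0), (5,0), (5,1)]
arrival = 27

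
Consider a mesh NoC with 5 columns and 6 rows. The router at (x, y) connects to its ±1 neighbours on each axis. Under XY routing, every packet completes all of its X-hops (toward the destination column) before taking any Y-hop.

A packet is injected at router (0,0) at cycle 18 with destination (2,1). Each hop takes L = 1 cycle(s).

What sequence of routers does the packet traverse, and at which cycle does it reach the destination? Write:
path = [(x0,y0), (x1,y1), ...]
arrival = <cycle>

hop 0: (0,0) @ cyc 18
hop 1: (1,0) @ cyc 19  [E]
hop 2: (2,0) @ cyc 20  [E]
hop 3: (2,1) @ cyc 21  [N]

path = [(0,0), (1,0), (2,0), (2,1)]
arrival = 21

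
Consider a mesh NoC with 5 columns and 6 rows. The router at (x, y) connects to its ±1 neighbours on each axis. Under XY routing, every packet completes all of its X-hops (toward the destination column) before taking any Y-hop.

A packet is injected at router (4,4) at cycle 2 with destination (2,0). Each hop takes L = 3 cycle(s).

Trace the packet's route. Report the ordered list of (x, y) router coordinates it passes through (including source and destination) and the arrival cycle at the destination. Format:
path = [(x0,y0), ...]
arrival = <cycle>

path = [(4,4), (3,4), (2,4), (2,3), (2,2), (2,1), (2,0)]
arrival = 20

[0] x=4 y=4 t=2
[1] x=3 y=4 t=5 →W
[2] x=2 y=4 t=8 →W
[3] x=2 y=3 t=11 →S
[4] x=2 y=2 t=14 →S
[5] x=2 y=1 t=17 →S
[6] x=2 y=0 t=20 →S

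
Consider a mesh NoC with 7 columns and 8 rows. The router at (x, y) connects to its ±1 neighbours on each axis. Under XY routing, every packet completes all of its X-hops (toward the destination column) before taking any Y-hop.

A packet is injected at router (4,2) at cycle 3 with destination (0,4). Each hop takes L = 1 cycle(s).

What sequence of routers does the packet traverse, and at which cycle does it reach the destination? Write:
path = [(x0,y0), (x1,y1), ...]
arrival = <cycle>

[0] x=4 y=2 t=3
[1] x=3 y=2 t=4 →W
[2] x=2 y=2 t=5 →W
[3] x=1 y=2 t=6 →W
[4] x=0 y=2 t=7 →W
[5] x=0 y=3 t=8 →N
[6] x=0 y=4 t=9 →N

path = [(4,2), (3,2), (2,2), (1,2), (0,2), (0,3), (0,4)]
arrival = 9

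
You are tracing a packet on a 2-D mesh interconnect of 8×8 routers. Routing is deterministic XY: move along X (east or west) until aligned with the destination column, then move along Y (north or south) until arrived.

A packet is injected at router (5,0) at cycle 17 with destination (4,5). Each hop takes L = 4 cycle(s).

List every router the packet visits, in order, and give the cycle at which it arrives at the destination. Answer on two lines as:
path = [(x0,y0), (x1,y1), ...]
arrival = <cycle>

path = [(5,0), (4,0), (4,1), (4,2), (4,3), (4,4), (4,5)]
arrival = 41

#0 — 5,0 | c17
#1 — 4,0 | c21 | W
#2 — 4,1 | c25 | N
#3 — 4,2 | c29 | N
#4 — 4,3 | c33 | N
#5 — 4,4 | c37 | N
#6 — 4,5 | c41 | N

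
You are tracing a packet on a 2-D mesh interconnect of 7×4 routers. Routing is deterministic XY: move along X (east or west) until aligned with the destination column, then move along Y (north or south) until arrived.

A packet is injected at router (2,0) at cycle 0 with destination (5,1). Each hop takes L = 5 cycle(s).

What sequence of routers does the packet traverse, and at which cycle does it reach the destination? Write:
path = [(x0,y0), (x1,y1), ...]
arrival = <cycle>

path = [(2,0), (3,0), (4,0), (5,0), (5,1)]
arrival = 20

hop 0: (2,0) @ cyc 0
hop 1: (3,0) @ cyc 5  [E]
hop 2: (4,0) @ cyc 10  [E]
hop 3: (5,0) @ cyc 15  [E]
hop 4: (5,1) @ cyc 20  [N]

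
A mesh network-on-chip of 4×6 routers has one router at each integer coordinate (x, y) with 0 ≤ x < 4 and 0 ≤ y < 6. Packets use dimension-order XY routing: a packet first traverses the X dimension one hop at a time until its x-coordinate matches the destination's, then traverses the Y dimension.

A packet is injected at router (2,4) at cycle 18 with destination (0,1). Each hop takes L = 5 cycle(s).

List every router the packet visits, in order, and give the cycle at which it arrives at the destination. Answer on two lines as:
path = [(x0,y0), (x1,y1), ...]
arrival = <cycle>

src (2,4)  cyc=18
W→(1,4)  cyc=23
W→(0,4)  cyc=28
S→(0,3)  cyc=33
S→(0,2)  cyc=38
S→(0,1)  cyc=43

path = [(2,4), (1,4), (0,4), (0,3), (0,2), (0,1)]
arrival = 43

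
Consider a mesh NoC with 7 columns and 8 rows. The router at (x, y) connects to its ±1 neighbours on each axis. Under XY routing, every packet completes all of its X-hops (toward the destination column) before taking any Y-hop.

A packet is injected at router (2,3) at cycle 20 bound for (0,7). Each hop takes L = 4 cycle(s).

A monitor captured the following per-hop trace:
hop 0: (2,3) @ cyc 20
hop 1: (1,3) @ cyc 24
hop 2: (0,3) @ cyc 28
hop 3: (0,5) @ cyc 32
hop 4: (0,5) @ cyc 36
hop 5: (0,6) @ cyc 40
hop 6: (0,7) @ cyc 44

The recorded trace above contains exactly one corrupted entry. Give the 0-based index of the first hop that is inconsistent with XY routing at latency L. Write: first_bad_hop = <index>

first_bad_hop = 3

check 1→ d=(-1,0) cyc+4: ok
check 2→ d=(-1,0) cyc+4: ok
check 3→ d=(0,2) cyc+4: BAD: non-unit step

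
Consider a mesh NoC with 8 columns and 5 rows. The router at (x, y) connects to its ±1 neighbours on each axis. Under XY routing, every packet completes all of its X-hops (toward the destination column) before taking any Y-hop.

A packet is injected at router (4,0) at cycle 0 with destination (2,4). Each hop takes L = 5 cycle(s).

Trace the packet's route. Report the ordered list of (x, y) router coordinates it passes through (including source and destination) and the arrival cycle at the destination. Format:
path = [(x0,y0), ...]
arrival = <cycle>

src (4,0)  cyc=0
W→(3,0)  cyc=5
W→(2,0)  cyc=10
N→(2,1)  cyc=15
N→(2,2)  cyc=20
N→(2,3)  cyc=25
N→(2,4)  cyc=30

path = [(4,0), (3,0), (2,0), (2,1), (2,2), (2,3), (2,4)]
arrival = 30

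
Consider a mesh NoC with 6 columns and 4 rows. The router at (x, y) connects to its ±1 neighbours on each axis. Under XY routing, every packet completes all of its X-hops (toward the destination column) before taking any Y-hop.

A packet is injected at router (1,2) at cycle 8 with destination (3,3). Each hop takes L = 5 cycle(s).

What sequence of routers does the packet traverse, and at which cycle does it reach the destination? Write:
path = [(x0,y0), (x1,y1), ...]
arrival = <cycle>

path = [(1,2), (2,2), (3,2), (3,3)]
arrival = 23

  0. router=(1,2) cycle=8 (inject)
  1. router=(2,2) cycle=13 dir=E
  2. router=(3,2) cycle=18 dir=E
  3. router=(3,3) cycle=23 dir=N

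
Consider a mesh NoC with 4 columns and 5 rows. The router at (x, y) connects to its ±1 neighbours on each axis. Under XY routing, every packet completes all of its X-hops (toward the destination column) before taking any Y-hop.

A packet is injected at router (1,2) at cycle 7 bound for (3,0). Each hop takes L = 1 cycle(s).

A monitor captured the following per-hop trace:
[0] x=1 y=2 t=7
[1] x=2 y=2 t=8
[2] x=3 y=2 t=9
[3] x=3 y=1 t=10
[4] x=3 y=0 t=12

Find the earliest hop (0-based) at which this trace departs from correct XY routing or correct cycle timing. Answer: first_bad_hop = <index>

first_bad_hop = 4

check 1→ d=(1,0) cyc+1: ok
check 2→ d=(1,0) cyc+1: ok
check 3→ d=(0,-1) cyc+1: ok
check 4→ d=(0,-1) cyc+2: BAD: Δcyc=2≠L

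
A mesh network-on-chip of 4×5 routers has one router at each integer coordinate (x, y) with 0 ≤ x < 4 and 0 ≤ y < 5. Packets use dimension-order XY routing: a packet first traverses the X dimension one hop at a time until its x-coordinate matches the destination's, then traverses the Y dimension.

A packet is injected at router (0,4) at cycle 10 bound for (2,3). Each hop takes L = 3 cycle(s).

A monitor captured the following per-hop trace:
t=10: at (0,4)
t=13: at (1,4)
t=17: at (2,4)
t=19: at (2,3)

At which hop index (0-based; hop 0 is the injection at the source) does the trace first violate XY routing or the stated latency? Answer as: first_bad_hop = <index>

  1: Δx=+1 Δy=+0 Δt=3 [ok]
  2: Δx=+1 Δy=+0 Δt=4 [BAD: Δcyc=4≠L]

first_bad_hop = 2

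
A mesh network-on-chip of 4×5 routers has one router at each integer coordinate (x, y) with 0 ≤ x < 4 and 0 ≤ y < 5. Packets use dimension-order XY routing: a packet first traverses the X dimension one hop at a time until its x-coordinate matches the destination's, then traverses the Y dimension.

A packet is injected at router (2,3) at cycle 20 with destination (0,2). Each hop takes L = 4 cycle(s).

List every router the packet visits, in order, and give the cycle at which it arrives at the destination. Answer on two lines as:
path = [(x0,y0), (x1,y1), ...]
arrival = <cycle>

#0 — 2,3 | c20
#1 — 1,3 | c24 | W
#2 — 0,3 | c28 | W
#3 — 0,2 | c32 | S

path = [(2,3), (1,3), (0,3), (0,2)]
arrival = 32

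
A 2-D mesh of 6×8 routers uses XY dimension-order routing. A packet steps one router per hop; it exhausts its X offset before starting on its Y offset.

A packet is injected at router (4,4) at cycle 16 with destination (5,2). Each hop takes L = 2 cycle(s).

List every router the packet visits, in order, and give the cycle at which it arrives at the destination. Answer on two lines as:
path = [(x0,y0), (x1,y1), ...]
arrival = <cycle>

t=16: at (4,4)
t=18: at (5,4) after E
t=20: at (5,3) after S
t=22: at (5,2) after S

path = [(4,4), (5,4), (5,3), (5,2)]
arrival = 22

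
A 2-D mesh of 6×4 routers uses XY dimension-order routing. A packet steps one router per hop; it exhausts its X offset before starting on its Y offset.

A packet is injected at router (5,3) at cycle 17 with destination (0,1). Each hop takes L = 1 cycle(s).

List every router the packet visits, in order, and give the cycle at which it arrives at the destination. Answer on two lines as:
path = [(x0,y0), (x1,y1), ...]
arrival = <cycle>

t=17: at (5,3)
t=18: at (4,3) after W
t=19: at (3,3) after W
t=20: at (2,3) after W
t=21: at (1,3) after W
t=22: at (0,3) after W
t=23: at (0,2) after S
t=24: at (0,1) after S

path = [(5,3), (4,3), (3,3), (2,3), (1,3), (0,3), (0,2), (0,1)]
arrival = 24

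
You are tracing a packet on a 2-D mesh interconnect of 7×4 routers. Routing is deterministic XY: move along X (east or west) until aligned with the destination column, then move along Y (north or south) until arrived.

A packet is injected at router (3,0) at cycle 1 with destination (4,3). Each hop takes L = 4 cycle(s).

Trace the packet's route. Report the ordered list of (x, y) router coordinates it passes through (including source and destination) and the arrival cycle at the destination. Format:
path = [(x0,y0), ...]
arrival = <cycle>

#0 — 3,0 | c1
#1 — 4,0 | c5 | E
#2 — 4,1 | c9 | N
#3 — 4,2 | c13 | N
#4 — 4,3 | c17 | N

path = [(3,0), (4,0), (4,1), (4,2), (4,3)]
arrival = 17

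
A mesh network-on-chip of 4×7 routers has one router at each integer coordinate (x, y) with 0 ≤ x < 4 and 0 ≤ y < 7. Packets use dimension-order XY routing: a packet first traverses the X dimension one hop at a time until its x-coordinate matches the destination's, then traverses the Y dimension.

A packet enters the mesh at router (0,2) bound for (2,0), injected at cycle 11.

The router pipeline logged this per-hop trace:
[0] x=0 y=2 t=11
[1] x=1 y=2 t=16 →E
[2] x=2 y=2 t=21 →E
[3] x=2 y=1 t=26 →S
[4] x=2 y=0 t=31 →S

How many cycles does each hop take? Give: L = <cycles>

L = 5

Between hops 0 and 1 the cycle counter advances 16 − 11 = 5.
That increment is L by definition: L = 5.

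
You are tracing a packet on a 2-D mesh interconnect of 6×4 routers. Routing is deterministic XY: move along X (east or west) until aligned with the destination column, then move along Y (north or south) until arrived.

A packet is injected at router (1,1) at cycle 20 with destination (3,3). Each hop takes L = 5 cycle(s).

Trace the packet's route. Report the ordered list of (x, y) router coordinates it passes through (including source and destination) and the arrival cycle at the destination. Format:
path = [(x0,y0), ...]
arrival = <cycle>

path = [(1,1), (2,1), (3,1), (3,2), (3,3)]
arrival = 40

t=20: at (1,1)
t=25: at (2,1) after E
t=30: at (3,1) after E
t=35: at (3,2) after N
t=40: at (3,3) after N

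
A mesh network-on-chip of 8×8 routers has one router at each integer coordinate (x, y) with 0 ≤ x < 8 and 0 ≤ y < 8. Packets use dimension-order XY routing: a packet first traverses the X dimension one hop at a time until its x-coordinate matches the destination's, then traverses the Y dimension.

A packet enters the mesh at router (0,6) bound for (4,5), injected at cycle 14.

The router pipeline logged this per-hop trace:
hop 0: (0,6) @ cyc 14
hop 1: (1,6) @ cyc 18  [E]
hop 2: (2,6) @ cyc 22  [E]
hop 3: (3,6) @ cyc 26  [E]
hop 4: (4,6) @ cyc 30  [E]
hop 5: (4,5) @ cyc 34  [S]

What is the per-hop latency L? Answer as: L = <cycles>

Δcyc across hop 0→1: 18 − 14 = 4.
Per-hop latency L = Δcyc = 4.

L = 4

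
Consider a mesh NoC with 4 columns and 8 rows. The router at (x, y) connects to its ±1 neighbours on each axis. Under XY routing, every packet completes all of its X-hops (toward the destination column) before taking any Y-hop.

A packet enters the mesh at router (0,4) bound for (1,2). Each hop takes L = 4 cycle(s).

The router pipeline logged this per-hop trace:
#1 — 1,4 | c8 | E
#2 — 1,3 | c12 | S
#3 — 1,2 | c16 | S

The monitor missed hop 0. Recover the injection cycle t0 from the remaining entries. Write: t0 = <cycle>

The first recorded entry is hop 1 at cycle 8.
So t0 = 8 − 1·4 = 4.

t0 = 4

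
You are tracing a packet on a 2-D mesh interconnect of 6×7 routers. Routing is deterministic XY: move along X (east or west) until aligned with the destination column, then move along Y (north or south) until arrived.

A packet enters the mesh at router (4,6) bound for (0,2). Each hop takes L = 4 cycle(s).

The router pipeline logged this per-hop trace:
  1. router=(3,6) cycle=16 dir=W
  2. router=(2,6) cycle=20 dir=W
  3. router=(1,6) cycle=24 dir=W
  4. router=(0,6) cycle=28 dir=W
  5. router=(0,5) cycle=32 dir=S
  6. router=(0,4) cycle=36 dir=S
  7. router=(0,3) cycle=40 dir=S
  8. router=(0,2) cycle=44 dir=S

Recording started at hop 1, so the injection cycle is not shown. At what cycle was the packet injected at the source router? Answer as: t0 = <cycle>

At hop 1 the cycle is 16; in general cyc_k = t0 + kL.
t0 = cyc[1] − L = 16 − 4 = 12.

t0 = 12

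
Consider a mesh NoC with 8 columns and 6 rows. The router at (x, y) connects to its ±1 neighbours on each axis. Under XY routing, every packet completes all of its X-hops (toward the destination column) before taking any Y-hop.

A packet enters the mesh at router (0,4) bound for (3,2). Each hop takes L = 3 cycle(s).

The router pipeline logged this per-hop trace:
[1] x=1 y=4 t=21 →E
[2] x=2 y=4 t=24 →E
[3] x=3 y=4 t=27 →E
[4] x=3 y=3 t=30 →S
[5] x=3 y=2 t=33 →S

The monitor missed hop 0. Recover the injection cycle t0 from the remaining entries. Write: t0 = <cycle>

t0 = 18

Hop 1 reached at cycle 21; hop k is at t0 + k·L.
So t0 = 21 − 1·3 = 18.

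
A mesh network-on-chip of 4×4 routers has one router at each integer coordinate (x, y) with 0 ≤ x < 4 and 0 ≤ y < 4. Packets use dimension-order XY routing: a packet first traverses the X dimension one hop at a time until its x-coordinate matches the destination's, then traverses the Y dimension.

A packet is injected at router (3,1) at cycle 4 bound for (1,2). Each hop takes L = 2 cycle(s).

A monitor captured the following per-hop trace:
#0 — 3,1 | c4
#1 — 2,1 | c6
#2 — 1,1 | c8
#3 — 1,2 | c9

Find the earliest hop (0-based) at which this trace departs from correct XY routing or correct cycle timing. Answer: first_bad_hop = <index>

[1] (-1,+0) / 2c ⇒ ok
[2] (-1,+0) / 2c ⇒ ok
[3] (+0,+1) / 1c ⇒ BAD: Δcyc=1≠L

first_bad_hop = 3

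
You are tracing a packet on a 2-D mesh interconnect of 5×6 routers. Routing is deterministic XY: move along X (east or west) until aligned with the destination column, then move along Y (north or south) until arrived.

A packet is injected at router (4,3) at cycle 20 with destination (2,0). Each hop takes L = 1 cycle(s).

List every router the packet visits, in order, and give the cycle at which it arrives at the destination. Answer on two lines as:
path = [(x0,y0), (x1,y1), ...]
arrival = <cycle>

path = [(4,3), (3,3), (2,3), (2,2), (2,1), (2,0)]
arrival = 25

#0 — 4,3 | c20
#1 — 3,3 | c21 | W
#2 — 2,3 | c22 | W
#3 — 2,2 | c23 | S
#4 — 2,1 | c24 | S
#5 — 2,0 | c25 | S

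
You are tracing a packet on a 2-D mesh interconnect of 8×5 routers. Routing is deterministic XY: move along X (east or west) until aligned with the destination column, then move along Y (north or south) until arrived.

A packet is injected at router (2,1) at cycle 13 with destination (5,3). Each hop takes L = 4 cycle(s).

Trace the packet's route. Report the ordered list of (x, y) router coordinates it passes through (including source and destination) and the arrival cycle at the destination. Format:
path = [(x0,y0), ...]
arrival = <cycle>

  0. router=(2,1) cycle=13 (inject)
  1. router=(3,1) cycle=17 dir=E
  2. router=(4,1) cycle=21 dir=E
  3. router=(5,1) cycle=25 dir=E
  4. router=(5,2) cycle=29 dir=N
  5. router=(5,3) cycle=33 dir=N

path = [(2,1), (3,1), (4,1), (5,1), (5,2), (5,3)]
arrival = 33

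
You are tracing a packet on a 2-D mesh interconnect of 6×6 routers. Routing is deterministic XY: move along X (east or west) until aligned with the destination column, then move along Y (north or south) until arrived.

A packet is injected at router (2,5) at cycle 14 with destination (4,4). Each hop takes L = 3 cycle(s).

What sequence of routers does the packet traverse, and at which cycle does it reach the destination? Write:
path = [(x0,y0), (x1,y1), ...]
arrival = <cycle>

#0 — 2,5 | c14
#1 — 3,5 | c17 | E
#2 — 4,5 | c20 | E
#3 — 4,4 | c23 | S

path = [(2,5), (3,5), (4,5), (4,4)]
arrival = 23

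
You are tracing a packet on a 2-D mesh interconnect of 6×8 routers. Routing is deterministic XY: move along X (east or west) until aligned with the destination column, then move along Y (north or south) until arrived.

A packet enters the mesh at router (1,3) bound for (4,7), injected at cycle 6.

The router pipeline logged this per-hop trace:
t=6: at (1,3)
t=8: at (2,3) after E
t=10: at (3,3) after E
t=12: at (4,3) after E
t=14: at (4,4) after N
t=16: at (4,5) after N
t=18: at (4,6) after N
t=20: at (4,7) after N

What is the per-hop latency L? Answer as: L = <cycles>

Between hops 0 and 1 the cycle counter advances 8 − 6 = 2.
That increment is L by definition: L = 2.

L = 2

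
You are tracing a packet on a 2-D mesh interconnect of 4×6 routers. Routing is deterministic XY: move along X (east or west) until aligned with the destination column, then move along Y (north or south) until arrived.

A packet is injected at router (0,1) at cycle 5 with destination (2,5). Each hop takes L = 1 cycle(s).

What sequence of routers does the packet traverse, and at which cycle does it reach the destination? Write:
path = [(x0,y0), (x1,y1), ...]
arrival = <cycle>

[0] x=0 y=1 t=5
[1] x=1 y=1 t=6 →E
[2] x=2 y=1 t=7 →E
[3] x=2 y=2 t=8 →N
[4] x=2 y=3 t=9 →N
[5] x=2 y=4 t=10 →N
[6] x=2 y=5 t=11 →N

path = [(0,1), (1,1), (2,1), (2,2), (2,3), (2,4), (2,5)]
arrival = 11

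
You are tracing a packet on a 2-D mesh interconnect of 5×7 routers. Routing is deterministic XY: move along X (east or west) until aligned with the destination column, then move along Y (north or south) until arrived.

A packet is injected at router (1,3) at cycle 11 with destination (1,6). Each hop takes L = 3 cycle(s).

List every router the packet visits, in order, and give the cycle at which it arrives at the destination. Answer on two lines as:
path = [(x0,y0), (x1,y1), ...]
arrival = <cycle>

path = [(1,3), (1,4), (1,5), (1,6)]
arrival = 20

  0. router=(1,3) cycle=11 (inject)
  1. router=(1,4) cycle=14 dir=N
  2. router=(1,5) cycle=17 dir=N
  3. router=(1,6) cycle=20 dir=N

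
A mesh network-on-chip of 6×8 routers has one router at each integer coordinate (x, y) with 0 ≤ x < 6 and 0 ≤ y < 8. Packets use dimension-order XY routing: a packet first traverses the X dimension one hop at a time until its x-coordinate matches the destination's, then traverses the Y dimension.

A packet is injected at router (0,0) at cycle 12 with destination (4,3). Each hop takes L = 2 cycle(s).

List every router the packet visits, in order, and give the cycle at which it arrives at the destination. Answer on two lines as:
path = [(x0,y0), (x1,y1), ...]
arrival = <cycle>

hop 0: (0,0) @ cyc 12
hop 1: (1,0) @ cyc 14  [E]
hop 2: (2,0) @ cyc 16  [E]
hop 3: (3,0) @ cyc 18  [E]
hop 4: (4,0) @ cyc 20  [E]
hop 5: (4,1) @ cyc 22  [N]
hop 6: (4,2) @ cyc 24  [N]
hop 7: (4,3) @ cyc 26  [N]

path = [(0,0), (1,0), (2,0), (3,0), (4,0), (4,1), (4,2), (4,3)]
arrival = 26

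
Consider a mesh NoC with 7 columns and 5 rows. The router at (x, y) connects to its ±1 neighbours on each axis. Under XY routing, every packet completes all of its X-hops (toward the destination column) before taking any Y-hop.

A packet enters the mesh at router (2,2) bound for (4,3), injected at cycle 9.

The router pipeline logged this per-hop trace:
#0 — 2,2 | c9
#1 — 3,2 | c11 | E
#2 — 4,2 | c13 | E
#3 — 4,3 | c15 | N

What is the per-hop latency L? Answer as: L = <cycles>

L = 2

Δcyc across hop 0→1: 11 − 9 = 2.
One hop costs L cycles, so L = 2.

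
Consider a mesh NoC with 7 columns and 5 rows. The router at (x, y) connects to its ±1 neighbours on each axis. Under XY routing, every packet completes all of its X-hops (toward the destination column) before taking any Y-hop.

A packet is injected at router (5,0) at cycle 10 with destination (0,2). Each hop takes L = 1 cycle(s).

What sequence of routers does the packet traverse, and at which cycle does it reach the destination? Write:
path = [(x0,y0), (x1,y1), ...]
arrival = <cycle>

path = [(5,0), (4,0), (3,0), (2,0), (1,0), (0,0), (0,1), (0,2)]
arrival = 17

[0] x=5 y=0 t=10
[1] x=4 y=0 t=11 →W
[2] x=3 y=0 t=12 →W
[3] x=2 y=0 t=13 →W
[4] x=1 y=0 t=14 →W
[5] x=0 y=0 t=15 →W
[6] x=0 y=1 t=16 →N
[7] x=0 y=2 t=17 →N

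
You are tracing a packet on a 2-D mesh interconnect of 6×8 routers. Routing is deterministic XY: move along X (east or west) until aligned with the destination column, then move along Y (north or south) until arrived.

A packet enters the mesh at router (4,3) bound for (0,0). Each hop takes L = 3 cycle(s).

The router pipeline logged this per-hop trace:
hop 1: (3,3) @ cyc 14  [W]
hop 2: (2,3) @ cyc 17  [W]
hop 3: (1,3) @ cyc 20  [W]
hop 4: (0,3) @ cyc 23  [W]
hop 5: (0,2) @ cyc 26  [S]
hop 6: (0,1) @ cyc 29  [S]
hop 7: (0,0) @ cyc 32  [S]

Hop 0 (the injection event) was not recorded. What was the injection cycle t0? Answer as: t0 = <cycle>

Hop 1 reached at cycle 14; hop k is at t0 + k·L.
Subtract one hop: t0 = 14 − 3 = 11.

t0 = 11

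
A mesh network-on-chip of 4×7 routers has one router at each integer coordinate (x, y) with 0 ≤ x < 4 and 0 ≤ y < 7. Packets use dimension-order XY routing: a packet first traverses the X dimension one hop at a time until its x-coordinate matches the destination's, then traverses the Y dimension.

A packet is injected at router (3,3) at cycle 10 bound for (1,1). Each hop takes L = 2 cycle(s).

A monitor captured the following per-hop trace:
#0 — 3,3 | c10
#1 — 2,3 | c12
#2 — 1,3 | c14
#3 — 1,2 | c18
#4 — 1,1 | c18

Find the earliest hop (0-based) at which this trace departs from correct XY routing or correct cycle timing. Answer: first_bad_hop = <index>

first_bad_hop = 3

hop 1: step (-1,+0), +2 cyc — ok
hop 2: step (-1,+0), +2 cyc — ok
hop 3: step (+0,-1), +4 cyc — BAD: Δcyc=4≠L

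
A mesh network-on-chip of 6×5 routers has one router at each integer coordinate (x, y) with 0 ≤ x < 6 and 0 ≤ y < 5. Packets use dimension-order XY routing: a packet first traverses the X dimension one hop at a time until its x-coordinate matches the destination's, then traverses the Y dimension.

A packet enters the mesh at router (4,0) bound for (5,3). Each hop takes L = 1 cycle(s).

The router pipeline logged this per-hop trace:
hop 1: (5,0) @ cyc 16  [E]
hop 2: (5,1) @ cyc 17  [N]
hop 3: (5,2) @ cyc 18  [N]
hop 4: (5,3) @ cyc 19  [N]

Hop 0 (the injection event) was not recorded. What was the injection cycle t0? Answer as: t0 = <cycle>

t0 = 15

Hop 1 reached at cycle 16; hop k is at t0 + k·L.
Subtract one hop: t0 = 16 − 1 = 15.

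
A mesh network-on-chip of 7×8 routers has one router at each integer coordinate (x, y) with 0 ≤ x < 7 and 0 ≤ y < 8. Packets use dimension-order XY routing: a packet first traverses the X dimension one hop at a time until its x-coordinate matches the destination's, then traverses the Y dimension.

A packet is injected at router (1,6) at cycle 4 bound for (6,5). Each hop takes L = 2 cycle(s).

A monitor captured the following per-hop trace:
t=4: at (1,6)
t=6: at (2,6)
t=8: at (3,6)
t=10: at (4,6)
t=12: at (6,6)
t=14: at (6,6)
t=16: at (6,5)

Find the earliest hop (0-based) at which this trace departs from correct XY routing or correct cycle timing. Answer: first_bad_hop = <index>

first_bad_hop = 4

[1] (+1,+0) / 2c ⇒ ok
[2] (+1,+0) / 2c ⇒ ok
[3] (+1,+0) / 2c ⇒ ok
[4] (+2,+0) / 2c ⇒ BAD: non-unit step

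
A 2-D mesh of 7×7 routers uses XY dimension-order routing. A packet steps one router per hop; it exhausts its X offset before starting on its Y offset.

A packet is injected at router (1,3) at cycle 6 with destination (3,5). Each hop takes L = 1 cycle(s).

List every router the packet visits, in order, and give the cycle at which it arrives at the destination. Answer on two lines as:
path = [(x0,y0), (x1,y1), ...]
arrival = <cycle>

path = [(1,3), (2,3), (3,3), (3,4), (3,5)]
arrival = 10

#0 — 1,3 | c6
#1 — 2,3 | c7 | E
#2 — 3,3 | c8 | E
#3 — 3,4 | c9 | N
#4 — 3,5 | c10 | N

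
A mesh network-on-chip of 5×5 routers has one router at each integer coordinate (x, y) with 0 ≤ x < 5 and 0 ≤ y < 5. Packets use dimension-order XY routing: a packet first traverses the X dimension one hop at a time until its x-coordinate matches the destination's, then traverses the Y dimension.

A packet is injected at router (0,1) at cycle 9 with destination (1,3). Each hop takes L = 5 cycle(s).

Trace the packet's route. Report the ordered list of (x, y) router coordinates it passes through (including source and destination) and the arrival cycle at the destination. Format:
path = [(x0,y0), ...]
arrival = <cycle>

path = [(0,1), (1,1), (1,2), (1,3)]
arrival = 24

src (0,1)  cyc=9
E→(1,1)  cyc=14
N→(1,2)  cyc=19
N→(1,3)  cyc=24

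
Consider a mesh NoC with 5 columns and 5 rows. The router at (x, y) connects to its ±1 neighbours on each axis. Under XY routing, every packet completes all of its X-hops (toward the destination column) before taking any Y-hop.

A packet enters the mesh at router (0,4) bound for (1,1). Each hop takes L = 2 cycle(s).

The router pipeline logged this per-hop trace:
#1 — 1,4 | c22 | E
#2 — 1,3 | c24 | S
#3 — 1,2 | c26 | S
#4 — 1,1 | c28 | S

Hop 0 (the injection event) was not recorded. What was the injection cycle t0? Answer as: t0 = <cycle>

The first recorded entry is hop 1 at cycle 22.
t0 = cyc[1] − L = 22 − 2 = 20.

t0 = 20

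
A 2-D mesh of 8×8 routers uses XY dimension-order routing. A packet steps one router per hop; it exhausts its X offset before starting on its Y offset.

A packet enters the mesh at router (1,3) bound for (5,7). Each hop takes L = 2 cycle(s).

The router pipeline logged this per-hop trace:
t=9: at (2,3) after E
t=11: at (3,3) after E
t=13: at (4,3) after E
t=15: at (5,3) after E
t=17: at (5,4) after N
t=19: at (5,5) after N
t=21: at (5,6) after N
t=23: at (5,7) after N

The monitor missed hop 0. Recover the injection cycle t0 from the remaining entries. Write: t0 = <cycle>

At hop 1 the cycle is 9; in general cyc_k = t0 + kL.
Therefore t0 = 9 − L = 7.

t0 = 7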